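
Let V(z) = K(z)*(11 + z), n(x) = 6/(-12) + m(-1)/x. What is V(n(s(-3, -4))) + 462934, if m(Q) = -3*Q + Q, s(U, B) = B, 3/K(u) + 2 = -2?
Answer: 925853/2 ≈ 4.6293e+5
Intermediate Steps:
K(u) = -¾ (K(u) = 3/(-2 - 2) = 3/(-4) = 3*(-¼) = -¾)
m(Q) = -2*Q
n(x) = -½ + 2/x (n(x) = 6/(-12) + (-2*(-1))/x = 6*(-1/12) + 2/x = -½ + 2/x)
V(z) = -33/4 - 3*z/4 (V(z) = -3*(11 + z)/4 = -33/4 - 3*z/4)
V(n(s(-3, -4))) + 462934 = (-33/4 - 3*(4 - 1*(-4))/(8*(-4))) + 462934 = (-33/4 - 3*(-1)*(4 + 4)/(8*4)) + 462934 = (-33/4 - 3*(-1)*8/(8*4)) + 462934 = (-33/4 - ¾*(-1)) + 462934 = (-33/4 + ¾) + 462934 = -15/2 + 462934 = 925853/2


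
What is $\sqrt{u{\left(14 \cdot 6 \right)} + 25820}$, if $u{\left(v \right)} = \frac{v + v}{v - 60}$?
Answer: $\sqrt{25827} \approx 160.71$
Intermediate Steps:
$u{\left(v \right)} = \frac{2 v}{-60 + v}$
$\sqrt{u{\left(14 \cdot 6 \right)} + 25820} = \sqrt{\frac{2 \cdot 14 \cdot 6}{-60 + 14 \cdot 6} + 25820} = \sqrt{2 \cdot 84 \frac{1}{-60 + 84} + 25820} = \sqrt{2 \cdot 84 \cdot \frac{1}{24} + 25820} = \sqrt{7 + 25820} = \sqrt{25827}$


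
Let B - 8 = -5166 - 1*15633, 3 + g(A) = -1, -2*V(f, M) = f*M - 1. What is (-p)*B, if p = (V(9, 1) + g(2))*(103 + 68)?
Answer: -28442088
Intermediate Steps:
V(f, M) = ½ - M*f/2 (V(f, M) = -(f*M - 1)/2 = -(M*f - 1)/2 = -(-1 + M*f)/2 = ½ - M*f/2)
g(A) = -4 (g(A) = -3 - 1 = -4)
p = -1368 (p = ((½ - ½*1*9) - 4)*(103 + 68) = ((½ - 9/2) - 4)*171 = (-4 - 4)*171 = -8*171 = -1368)
B = -20791 (B = 8 + (-5166 - 1*15633) = 8 + (-5166 - 15633) = 8 - 20799 = -20791)
(-p)*B = -1*(-1368)*(-20791) = 1368*(-20791) = -28442088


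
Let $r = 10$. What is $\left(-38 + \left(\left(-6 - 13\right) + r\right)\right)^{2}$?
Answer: $2209$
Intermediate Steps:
$\left(-38 + \left(\left(-6 - 13\right) + r\right)\right)^{2} = \left(-38 + \left(\left(-6 - 13\right) + 10\right)\right)^{2} = \left(-38 + \left(-19 + 10\right)\right)^{2} = \left(-38 - 9\right)^{2} = \left(-47\right)^{2} = 2209$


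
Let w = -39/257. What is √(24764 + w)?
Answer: √1635627413/257 ≈ 157.37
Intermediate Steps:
w = -39/257 (w = -39*1/257 = -39/257 ≈ -0.15175)
√(24764 + w) = √(24764 - 39/257) = √(6364309/257) = √1635627413/257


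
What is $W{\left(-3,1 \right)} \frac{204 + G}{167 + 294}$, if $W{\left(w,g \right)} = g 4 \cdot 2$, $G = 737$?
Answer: $\frac{7528}{461} \approx 16.33$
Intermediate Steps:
$W{\left(w,g \right)} = 8 g$ ($W{\left(w,g \right)} = 4 g 2 = 8 g$)
$W{\left(-3,1 \right)} \frac{204 + G}{167 + 294} = 8 \cdot 1 \frac{204 + 737}{167 + 294} = 8 \cdot \frac{941}{461} = \frac{7528}{461}$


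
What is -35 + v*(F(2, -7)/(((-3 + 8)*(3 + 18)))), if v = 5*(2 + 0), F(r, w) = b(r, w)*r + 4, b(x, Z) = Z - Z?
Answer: -727/21 ≈ -34.619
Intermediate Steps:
b(x, Z) = 0
F(r, w) = 4 (F(r, w) = 0*r + 4 = 0 + 4 = 4)
v = 10 (v = 5*2 = 10)
-35 + v*(F(2, -7)/(((-3 + 8)*(3 + 18)))) = -35 + 10*(4/(((-3 + 8)*(3 + 18)))) = -35 + 10*(4/((5*21))) = -35 + 10*(4/105) = -35 + 8/21 = -727/21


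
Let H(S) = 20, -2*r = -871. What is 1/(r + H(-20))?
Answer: 2/911 ≈ 0.0021954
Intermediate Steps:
r = 871/2 (r = -1/2*(-871) = 871/2 ≈ 435.50)
1/(r + H(-20)) = 1/(871/2 + 20) = 1/(911/2) = 2/911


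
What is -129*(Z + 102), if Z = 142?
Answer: -31476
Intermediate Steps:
-129*(Z + 102) = -129*(142 + 102) = -129*244 = -31476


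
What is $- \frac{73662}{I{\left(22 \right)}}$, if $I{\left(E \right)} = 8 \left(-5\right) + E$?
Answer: $\frac{12277}{3} \approx 4092.3$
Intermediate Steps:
$I{\left(E \right)} = -40 + E$
$- \frac{73662}{I{\left(22 \right)}} = - \frac{73662}{-40 + 22} = - \frac{73662}{-18} = \left(-73662\right) \left(- \frac{1}{18}\right) = \frac{12277}{3}$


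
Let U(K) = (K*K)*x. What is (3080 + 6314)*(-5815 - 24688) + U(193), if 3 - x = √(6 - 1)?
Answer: -286433435 - 37249*√5 ≈ -2.8652e+8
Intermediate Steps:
x = 3 - √5 (x = 3 - √(6 - 1) = 3 - √5 ≈ 0.76393)
U(K) = K²*(3 - √5) (U(K) = (K*K)*(3 - √5) = K²*(3 - √5))
(3080 + 6314)*(-5815 - 24688) + U(193) = (3080 + 6314)*(-5815 - 24688) + 193²*(3 - √5) = 9394*(-30503) + 37249*(3 - √5) = -286545182 + (111747 - 37249*√5) = -286433435 - 37249*√5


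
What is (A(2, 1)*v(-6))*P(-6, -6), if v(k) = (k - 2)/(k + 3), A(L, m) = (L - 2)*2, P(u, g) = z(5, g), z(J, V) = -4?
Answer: 0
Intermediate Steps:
P(u, g) = -4
A(L, m) = -4 + 2*L (A(L, m) = (-2 + L)*2 = -4 + 2*L)
v(k) = (-2 + k)/(3 + k)
(A(2, 1)*v(-6))*P(-6, -6) = ((-4 + 2*2)*((-2 - 6)/(3 - 6)))*(-4) = ((-4 + 4)*(-8/(-3)))*(-4) = (0*(-1/3*(-8)))*(-4) = (0*(8/3))*(-4) = 0*(-4) = 0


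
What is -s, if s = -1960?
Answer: 1960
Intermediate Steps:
-s = -1*(-1960) = 1960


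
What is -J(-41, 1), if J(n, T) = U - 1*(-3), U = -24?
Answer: 21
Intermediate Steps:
J(n, T) = -21 (J(n, T) = -24 - 1*(-3) = -24 + 3 = -21)
-J(-41, 1) = -1*(-21) = 21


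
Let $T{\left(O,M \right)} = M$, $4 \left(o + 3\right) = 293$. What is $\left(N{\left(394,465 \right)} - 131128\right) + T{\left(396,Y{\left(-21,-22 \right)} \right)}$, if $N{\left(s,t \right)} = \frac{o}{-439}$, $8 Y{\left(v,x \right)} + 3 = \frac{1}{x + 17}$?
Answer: $- \frac{1151308757}{8780} \approx -1.3113 \cdot 10^{5}$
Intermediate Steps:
$Y{\left(v,x \right)} = - \frac{3}{8} + \frac{1}{8 \left(17 + x\right)}$ ($Y{\left(v,x \right)} = - \frac{3}{8} + \frac{1}{8 \left(x + 17\right)} = - \frac{3}{8} + \frac{1}{8 \left(17 + x\right)}$)
$o = \frac{281}{4}$ ($o = -3 + \frac{1}{4} \cdot 293 = -3 + \frac{293}{4} = \frac{281}{4} \approx 70.25$)
$N{\left(s,t \right)} = - \frac{281}{1756}$ ($N{\left(s,t \right)} = \frac{281}{4 \left(-439\right)} = \frac{281}{4} \left(- \frac{1}{439}\right) = - \frac{281}{1756}$)
$\left(N{\left(394,465 \right)} - 131128\right) + T{\left(396,Y{\left(-21,-22 \right)} \right)} = \left(- \frac{281}{1756} - 131128\right) + \frac{-50 - -66}{8 \left(17 - 22\right)} = - \frac{230261049}{1756} + \frac{-50 + 66}{8 \left(-5\right)} = - \frac{230261049}{1756} + \frac{1}{8} \left(- \frac{1}{5}\right) 16 = - \frac{230261049}{1756} - \frac{2}{5} = - \frac{1151308757}{8780}$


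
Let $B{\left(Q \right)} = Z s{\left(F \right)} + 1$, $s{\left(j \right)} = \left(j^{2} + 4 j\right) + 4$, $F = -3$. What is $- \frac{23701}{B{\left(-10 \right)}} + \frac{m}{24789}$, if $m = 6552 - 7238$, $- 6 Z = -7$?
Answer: $- \frac{3525153452}{322257} \approx -10939.0$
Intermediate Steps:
$Z = \frac{7}{6}$ ($Z = \left(- \frac{1}{6}\right) \left(-7\right) = \frac{7}{6} \approx 1.1667$)
$s{\left(j \right)} = 4 + j^{2} + 4 j$
$m = -686$
$B{\left(Q \right)} = \frac{13}{6}$ ($B{\left(Q \right)} = \frac{7 \left(4 + \left(-3\right)^{2} + 4 \left(-3\right)\right)}{6} + 1 = \frac{7 \left(4 + 9 - 12\right)}{6} + 1 = \frac{7}{6} \cdot 1 + 1 = \frac{7}{6} + 1 = \frac{13}{6}$)
$- \frac{23701}{B{\left(-10 \right)}} + \frac{m}{24789} = - \frac{23701}{\frac{13}{6}} - \frac{686}{24789} = \left(-23701\right) \frac{6}{13} - \frac{686}{24789} = - \frac{142206}{13} - \frac{686}{24789} = - \frac{3525153452}{322257}$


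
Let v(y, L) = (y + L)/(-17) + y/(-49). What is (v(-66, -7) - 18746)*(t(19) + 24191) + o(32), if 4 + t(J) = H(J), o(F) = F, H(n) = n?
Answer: -7711694642/17 ≈ -4.5363e+8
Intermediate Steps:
t(J) = -4 + J
v(y, L) = -66*y/833 - L/17 (v(y, L) = (L + y)*(-1/17) + y*(-1/49) = (-L/17 - y/17) - y/49 = -66*y/833 - L/17)
(v(-66, -7) - 18746)*(t(19) + 24191) + o(32) = ((-66/833*(-66) - 1/17*(-7)) - 18746)*((-4 + 19) + 24191) + 32 = ((4356/833 + 7/17) - 18746)*(15 + 24191) + 32 = (4699/833 - 18746)*24206 + 32 = -15610719/833*24206 + 32 = -7711695186/17 + 32 = -7711694642/17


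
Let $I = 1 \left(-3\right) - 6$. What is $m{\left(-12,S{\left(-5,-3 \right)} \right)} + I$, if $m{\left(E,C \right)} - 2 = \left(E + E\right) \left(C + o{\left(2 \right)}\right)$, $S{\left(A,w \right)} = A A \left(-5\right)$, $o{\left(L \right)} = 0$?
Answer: $2993$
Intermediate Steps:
$S{\left(A,w \right)} = - 5 A^{2}$ ($S{\left(A,w \right)} = A^{2} \left(-5\right) = - 5 A^{2}$)
$m{\left(E,C \right)} = 2 + 2 C E$ ($m{\left(E,C \right)} = 2 + \left(E + E\right) \left(C + 0\right) = 2 + 2 E C = 2 + 2 C E$)
$I = -9$ ($I = -3 - 6 = -9$)
$m{\left(-12,S{\left(-5,-3 \right)} \right)} + I = \left(2 + 2 \left(- 5 \left(-5\right)^{2}\right) \left(-12\right)\right) - 9 = \left(2 + 2 \left(\left(-5\right) 25\right) \left(-12\right)\right) - 9 = \left(2 + 2 \left(-125\right) \left(-12\right)\right) - 9 = \left(2 + 3000\right) - 9 = 3002 - 9 = 2993$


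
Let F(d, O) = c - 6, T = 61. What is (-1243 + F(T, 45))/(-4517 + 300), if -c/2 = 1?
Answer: 1251/4217 ≈ 0.29666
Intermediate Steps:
c = -2 (c = -2*1 = -2)
F(d, O) = -8 (F(d, O) = -2 - 6 = -8)
(-1243 + F(T, 45))/(-4517 + 300) = (-1243 - 8)/(-4517 + 300) = -1251/(-4217) = -1251*(-1/4217) = 1251/4217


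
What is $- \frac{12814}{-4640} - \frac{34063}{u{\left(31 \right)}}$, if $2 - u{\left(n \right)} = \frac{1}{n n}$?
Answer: $- \frac{75931831913}{4456720} \approx -17038.0$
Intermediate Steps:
$u{\left(n \right)} = 2 - \frac{1}{n^{2}}$ ($u{\left(n \right)} = 2 - \frac{1}{n n} = 2 - \frac{1}{n^{2}}$)
$- \frac{12814}{-4640} - \frac{34063}{u{\left(31 \right)}} = - \frac{12814}{-4640} - \frac{34063}{2 - \frac{1}{961}} = \left(-12814\right) \left(- \frac{1}{4640}\right) - \frac{34063}{2 - \frac{1}{961}} = \frac{6407}{2320} - \frac{34063}{2 - \frac{1}{961}} = \frac{6407}{2320} - \frac{34063}{\frac{1921}{961}} = \frac{6407}{2320} - \frac{32734543}{1921} = - \frac{75931831913}{4456720}$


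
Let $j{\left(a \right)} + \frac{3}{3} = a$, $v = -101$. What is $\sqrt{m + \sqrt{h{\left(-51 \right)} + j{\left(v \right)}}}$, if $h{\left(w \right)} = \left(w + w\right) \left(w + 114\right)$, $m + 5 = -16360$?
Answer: $\sqrt{-16365 + 8 i \sqrt{102}} \approx 0.3158 + 127.93 i$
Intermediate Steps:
$m = -16365$ ($m = -5 - 16360 = -16365$)
$j{\left(a \right)} = -1 + a$
$h{\left(w \right)} = 2 w \left(114 + w\right)$
$\sqrt{m + \sqrt{h{\left(-51 \right)} + j{\left(v \right)}}} = \sqrt{-16365 + \sqrt{2 \left(-51\right) \left(114 - 51\right) - 102}} = \sqrt{-16365 + \sqrt{2 \left(-51\right) 63 - 102}} = \sqrt{-16365 + \sqrt{-6426 - 102}} = \sqrt{-16365 + \sqrt{-6528}} = \sqrt{-16365 + 8 i \sqrt{102}}$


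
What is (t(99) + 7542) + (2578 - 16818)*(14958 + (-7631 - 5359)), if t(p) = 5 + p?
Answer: -28016674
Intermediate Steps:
(t(99) + 7542) + (2578 - 16818)*(14958 + (-7631 - 5359)) = ((5 + 99) + 7542) + (2578 - 16818)*(14958 + (-7631 - 5359)) = (104 + 7542) - 14240*(14958 - 12990) = 7646 - 14240*1968 = 7646 - 28024320 = -28016674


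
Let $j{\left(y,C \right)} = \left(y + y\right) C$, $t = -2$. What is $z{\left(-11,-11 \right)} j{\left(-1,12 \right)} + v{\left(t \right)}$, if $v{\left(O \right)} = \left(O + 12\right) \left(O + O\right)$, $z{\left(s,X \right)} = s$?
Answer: $224$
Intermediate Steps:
$j{\left(y,C \right)} = 2 C y$ ($j{\left(y,C \right)} = 2 y C = 2 C y$)
$v{\left(O \right)} = 2 O \left(12 + O\right)$ ($v{\left(O \right)} = \left(12 + O\right) 2 O = 2 O \left(12 + O\right)$)
$z{\left(-11,-11 \right)} j{\left(-1,12 \right)} + v{\left(t \right)} = - 11 \cdot 2 \cdot 12 \left(-1\right) + 2 \left(-2\right) \left(12 - 2\right) = \left(-11\right) \left(-24\right) + 2 \left(-2\right) 10 = 264 - 40 = 224$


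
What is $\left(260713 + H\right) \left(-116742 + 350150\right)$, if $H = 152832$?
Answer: $96524711360$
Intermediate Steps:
$\left(260713 + H\right) \left(-116742 + 350150\right) = \left(260713 + 152832\right) \left(-116742 + 350150\right) = 413545 \cdot 233408 = 96524711360$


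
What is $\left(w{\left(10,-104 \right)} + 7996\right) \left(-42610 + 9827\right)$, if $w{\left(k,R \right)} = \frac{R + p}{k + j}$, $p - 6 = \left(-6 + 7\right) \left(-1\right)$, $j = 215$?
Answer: $- \frac{6552961087}{25} \approx -2.6212 \cdot 10^{8}$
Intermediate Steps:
$p = 5$ ($p = 6 + \left(-6 + 7\right) \left(-1\right) = 6 + 1 \left(-1\right) = 6 - 1 = 5$)
$w{\left(k,R \right)} = \frac{5 + R}{215 + k}$ ($w{\left(k,R \right)} = \frac{R + 5}{k + 215} = \frac{5 + R}{215 + k}$)
$\left(w{\left(10,-104 \right)} + 7996\right) \left(-42610 + 9827\right) = \left(\frac{5 - 104}{215 + 10} + 7996\right) \left(-42610 + 9827\right) = \left(\frac{1}{225} \left(-99\right) + 7996\right) \left(-32783\right) = \left(- \frac{11}{25} + 7996\right) \left(-32783\right) = \frac{199889}{25} \left(-32783\right) = - \frac{6552961087}{25}$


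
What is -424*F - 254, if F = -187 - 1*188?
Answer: 158746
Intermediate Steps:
F = -375 (F = -187 - 188 = -375)
-424*F - 254 = -424*(-375) - 254 = 159000 - 254 = 158746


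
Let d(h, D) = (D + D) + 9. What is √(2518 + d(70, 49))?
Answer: 5*√105 ≈ 51.235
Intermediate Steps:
d(h, D) = 9 + 2*D (d(h, D) = 2*D + 9 = 9 + 2*D)
√(2518 + d(70, 49)) = √(2518 + (9 + 2*49)) = √(2518 + (9 + 98)) = √(2518 + 107) = √2625 = 5*√105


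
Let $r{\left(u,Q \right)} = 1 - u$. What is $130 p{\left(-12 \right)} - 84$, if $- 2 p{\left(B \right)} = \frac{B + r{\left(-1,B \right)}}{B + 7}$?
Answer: $-214$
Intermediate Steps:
$p{\left(B \right)} = - \frac{2 + B}{2 \left(7 + B\right)}$ ($p{\left(B \right)} = - \frac{\left(B + \left(1 - -1\right)\right) \frac{1}{B + 7}}{2} = - \frac{\left(B + \left(1 + 1\right)\right) \frac{1}{7 + B}}{2} = - \frac{\left(B + 2\right) \frac{1}{7 + B}}{2} = - \frac{\left(2 + B\right) \frac{1}{7 + B}}{2} = - \frac{\frac{1}{7 + B} \left(2 + B\right)}{2} = - \frac{2 + B}{2 \left(7 + B\right)}$)
$130 p{\left(-12 \right)} - 84 = 130 \frac{-2 - -12}{2 \left(7 - 12\right)} - 84 = 130 \frac{-2 + 12}{2 \left(-5\right)} - 84 = 130 \cdot \frac{1}{2} \left(- \frac{1}{5}\right) 10 - 84 = 130 \left(-1\right) - 84 = -130 - 84 = -214$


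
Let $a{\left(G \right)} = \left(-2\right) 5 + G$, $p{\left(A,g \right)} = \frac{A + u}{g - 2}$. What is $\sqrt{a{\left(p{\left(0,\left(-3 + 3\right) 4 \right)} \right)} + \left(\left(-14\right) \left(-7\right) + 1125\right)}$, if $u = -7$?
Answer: $\frac{\sqrt{4866}}{2} \approx 34.878$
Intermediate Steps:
$p{\left(A,g \right)} = \frac{-7 + A}{-2 + g}$ ($p{\left(A,g \right)} = \frac{A - 7}{g - 2} = \frac{-7 + A}{-2 + g}$)
$a{\left(G \right)} = -10 + G$
$\sqrt{a{\left(p{\left(0,\left(-3 + 3\right) 4 \right)} \right)} + \left(\left(-14\right) \left(-7\right) + 1125\right)} = \sqrt{\left(-10 + \frac{-7 + 0}{-2 + \left(-3 + 3\right) 4}\right) + \left(\left(-14\right) \left(-7\right) + 1125\right)} = \sqrt{\left(-10 + \frac{1}{-2 + 0 \cdot 4} \left(-7\right)\right) + \left(98 + 1125\right)} = \sqrt{\left(-10 + \frac{1}{-2 + 0} \left(-7\right)\right) + 1223} = \sqrt{\left(-10 + \frac{1}{-2} \left(-7\right)\right) + 1223} = \sqrt{\left(-10 - - \frac{7}{2}\right) + 1223} = \sqrt{\left(-10 + \frac{7}{2}\right) + 1223} = \sqrt{- \frac{13}{2} + 1223} = \sqrt{\frac{2433}{2}} = \frac{\sqrt{4866}}{2}$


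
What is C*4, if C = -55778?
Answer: -223112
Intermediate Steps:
C*4 = -55778*4 = -223112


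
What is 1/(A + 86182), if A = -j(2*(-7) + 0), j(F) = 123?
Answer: 1/86059 ≈ 1.1620e-5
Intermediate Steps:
A = -123 (A = -1*123 = -123)
1/(A + 86182) = 1/(-123 + 86182) = 1/86059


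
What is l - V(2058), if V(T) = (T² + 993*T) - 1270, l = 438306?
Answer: -5839382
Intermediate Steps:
V(T) = -1270 + T² + 993*T
l - V(2058) = 438306 - (-1270 + 2058² + 993*2058) = 438306 - (-1270 + 4235364 + 2043594) = 438306 - 1*6277688 = 438306 - 6277688 = -5839382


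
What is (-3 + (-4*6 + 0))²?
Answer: 729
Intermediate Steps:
(-3 + (-4*6 + 0))² = (-3 + (-24 + 0))² = (-3 - 24)² = (-27)² = 729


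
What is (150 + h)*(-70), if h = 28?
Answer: -12460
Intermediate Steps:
(150 + h)*(-70) = (150 + 28)*(-70) = 178*(-70) = -12460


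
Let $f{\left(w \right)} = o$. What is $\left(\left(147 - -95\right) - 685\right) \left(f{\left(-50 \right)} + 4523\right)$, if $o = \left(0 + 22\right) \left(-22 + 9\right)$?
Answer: $-1876991$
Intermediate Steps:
$o = -286$ ($o = 22 \left(-13\right) = -286$)
$f{\left(w \right)} = -286$
$\left(\left(147 - -95\right) - 685\right) \left(f{\left(-50 \right)} + 4523\right) = \left(\left(147 - -95\right) - 685\right) \left(-286 + 4523\right) = \left(\left(147 + 95\right) - 685\right) 4237 = \left(242 - 685\right) 4237 = \left(-443\right) 4237 = -1876991$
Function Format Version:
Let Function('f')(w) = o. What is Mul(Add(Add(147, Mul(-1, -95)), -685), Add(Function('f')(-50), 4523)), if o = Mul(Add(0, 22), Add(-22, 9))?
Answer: -1876991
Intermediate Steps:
o = -286 (o = Mul(22, -13) = -286)
Function('f')(w) = -286
Mul(Add(Add(147, Mul(-1, -95)), -685), Add(Function('f')(-50), 4523)) = Mul(Add(Add(147, Mul(-1, -95)), -685), Add(-286, 4523)) = Mul(Add(Add(147, 95), -685), 4237) = Mul(Add(242, -685), 4237) = Mul(-443, 4237) = -1876991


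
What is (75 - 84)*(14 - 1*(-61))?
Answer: -675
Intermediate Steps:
(75 - 84)*(14 - 1*(-61)) = -9*(14 + 61) = -9*75 = -675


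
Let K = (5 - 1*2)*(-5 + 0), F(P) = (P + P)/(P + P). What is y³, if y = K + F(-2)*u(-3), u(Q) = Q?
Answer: -5832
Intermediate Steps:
F(P) = 1 (F(P) = (2*P)/((2*P)) = (2*P)*(1/(2*P)) = 1)
K = -15 (K = (5 - 2)*(-5) = 3*(-5) = -15)
y = -18 (y = -15 + 1*(-3) = -15 - 3 = -18)
y³ = (-18)³ = -5832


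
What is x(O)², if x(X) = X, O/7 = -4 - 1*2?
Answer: 1764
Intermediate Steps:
O = -42 (O = 7*(-4 - 1*2) = 7*(-4 - 2) = 7*(-6) = -42)
x(O)² = (-42)² = 1764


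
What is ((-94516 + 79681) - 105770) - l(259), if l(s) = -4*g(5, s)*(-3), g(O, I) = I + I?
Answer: -126821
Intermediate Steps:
g(O, I) = 2*I
l(s) = 24*s (l(s) = -8*s*(-3) = 24*s)
((-94516 + 79681) - 105770) - l(259) = ((-94516 + 79681) - 105770) - 24*259 = (-14835 - 105770) - 1*6216 = -120605 - 6216 = -126821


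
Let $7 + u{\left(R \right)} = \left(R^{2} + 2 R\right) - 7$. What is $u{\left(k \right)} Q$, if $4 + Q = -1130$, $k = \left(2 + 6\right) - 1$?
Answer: $-55566$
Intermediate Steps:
$k = 7$ ($k = 8 - 1 = 7$)
$Q = -1134$ ($Q = -4 - 1130 = -1134$)
$u{\left(R \right)} = -14 + R^{2} + 2 R$ ($u{\left(R \right)} = -7 - \left(7 - R^{2} - 2 R\right) = -7 + \left(-7 + R^{2} + 2 R\right) = -14 + R^{2} + 2 R$)
$u{\left(k \right)} Q = \left(-14 + 7^{2} + 2 \cdot 7\right) \left(-1134\right) = \left(-14 + 49 + 14\right) \left(-1134\right) = 49 \left(-1134\right) = -55566$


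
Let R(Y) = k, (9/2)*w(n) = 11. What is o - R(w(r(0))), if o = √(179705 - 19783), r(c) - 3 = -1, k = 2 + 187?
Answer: -189 + √159922 ≈ 210.90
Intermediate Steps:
k = 189
r(c) = 2 (r(c) = 3 - 1 = 2)
w(n) = 22/9 (w(n) = (2/9)*11 = 22/9)
R(Y) = 189
o = √159922 ≈ 399.90
o - R(w(r(0))) = √159922 - 1*189 = √159922 - 189 = -189 + √159922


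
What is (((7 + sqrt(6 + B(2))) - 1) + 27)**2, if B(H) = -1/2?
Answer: (66 + sqrt(22))**2/4 ≈ 1249.3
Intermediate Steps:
B(H) = -1/2 (B(H) = -1*1/2 = -1/2)
(((7 + sqrt(6 + B(2))) - 1) + 27)**2 = (((7 + sqrt(6 - 1/2)) - 1) + 27)**2 = (((7 + sqrt(11/2)) - 1) + 27)**2 = (((7 + sqrt(22)/2) - 1) + 27)**2 = ((6 + sqrt(22)/2) + 27)**2 = (33 + sqrt(22)/2)**2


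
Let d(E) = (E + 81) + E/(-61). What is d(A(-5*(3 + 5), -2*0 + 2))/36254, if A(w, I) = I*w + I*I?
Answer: 381/2211494 ≈ 0.00017228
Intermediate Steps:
A(w, I) = I**2 + I*w (A(w, I) = I*w + I**2 = I**2 + I*w)
d(E) = 81 + 60*E/61 (d(E) = (81 + E) + E*(-1/61) = (81 + E) - E/61 = 81 + 60*E/61)
d(A(-5*(3 + 5), -2*0 + 2))/36254 = (81 + 60*((-2*0 + 2)*((-2*0 + 2) - 5*(3 + 5)))/61)/36254 = (81 + 60*((0 + 2)*((0 + 2) - 5*8))/61)*(1/36254) = (81 + 60*(2*(2 - 40))/61)*(1/36254) = (81 + 60*(2*(-38))/61)*(1/36254) = (81 + (60/61)*(-76))*(1/36254) = (81 - 4560/61)*(1/36254) = (381/61)*(1/36254) = 381/2211494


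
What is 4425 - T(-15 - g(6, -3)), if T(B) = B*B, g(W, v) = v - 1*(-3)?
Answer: 4200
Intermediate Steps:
g(W, v) = 3 + v (g(W, v) = v + 3 = 3 + v)
T(B) = B²
4425 - T(-15 - g(6, -3)) = 4425 - (-15 - (3 - 3))² = 4425 - (-15 - 1*0)² = 4425 - (-15 + 0)² = 4425 - 1*(-15)² = 4425 - 1*225 = 4425 - 225 = 4200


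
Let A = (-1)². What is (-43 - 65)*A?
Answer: -108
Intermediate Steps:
A = 1
(-43 - 65)*A = (-43 - 65)*1 = -108*1 = -108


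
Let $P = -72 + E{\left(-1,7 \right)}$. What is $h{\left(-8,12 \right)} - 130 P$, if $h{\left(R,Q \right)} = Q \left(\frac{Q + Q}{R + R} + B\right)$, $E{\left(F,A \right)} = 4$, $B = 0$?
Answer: $8822$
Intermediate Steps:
$h{\left(R,Q \right)} = \frac{Q^{2}}{R}$ ($h{\left(R,Q \right)} = Q \left(\frac{Q + Q}{R + R} + 0\right) = Q \left(\frac{2 Q}{2 R} + 0\right) = Q \left(2 Q \frac{1}{2 R} + 0\right) = Q \left(\frac{Q}{R} + 0\right) = Q \frac{Q}{R} = \frac{Q^{2}}{R}$)
$P = -68$ ($P = -72 + 4 = -68$)
$h{\left(-8,12 \right)} - 130 P = \frac{12^{2}}{-8} - -8840 = 144 \left(- \frac{1}{8}\right) + 8840 = -18 + 8840 = 8822$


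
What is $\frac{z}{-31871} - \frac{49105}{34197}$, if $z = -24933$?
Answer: $- \frac{712391654}{1089892587} \approx -0.65364$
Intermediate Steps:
$\frac{z}{-31871} - \frac{49105}{34197} = - \frac{24933}{-31871} - \frac{49105}{34197} = \left(-24933\right) \left(- \frac{1}{31871}\right) - \frac{49105}{34197} = \frac{24933}{31871} - \frac{49105}{34197} = - \frac{712391654}{1089892587}$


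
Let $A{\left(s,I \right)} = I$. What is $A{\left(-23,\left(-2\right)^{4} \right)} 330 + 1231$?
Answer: $6511$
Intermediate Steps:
$A{\left(-23,\left(-2\right)^{4} \right)} 330 + 1231 = \left(-2\right)^{4} \cdot 330 + 1231 = 16 \cdot 330 + 1231 = 5280 + 1231 = 6511$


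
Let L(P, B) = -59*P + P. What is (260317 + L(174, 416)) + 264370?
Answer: 514595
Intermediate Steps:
L(P, B) = -58*P
(260317 + L(174, 416)) + 264370 = (260317 - 58*174) + 264370 = (260317 - 10092) + 264370 = 250225 + 264370 = 514595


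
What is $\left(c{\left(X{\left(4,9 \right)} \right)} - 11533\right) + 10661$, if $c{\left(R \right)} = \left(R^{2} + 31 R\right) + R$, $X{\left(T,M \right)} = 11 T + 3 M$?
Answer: $6441$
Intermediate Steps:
$X{\left(T,M \right)} = 3 M + 11 T$
$c{\left(R \right)} = R^{2} + 32 R$
$\left(c{\left(X{\left(4,9 \right)} \right)} - 11533\right) + 10661 = \left(\left(3 \cdot 9 + 11 \cdot 4\right) \left(32 + \left(3 \cdot 9 + 11 \cdot 4\right)\right) - 11533\right) + 10661 = \left(\left(27 + 44\right) \left(32 + \left(27 + 44\right)\right) - 11533\right) + 10661 = \left(71 \left(32 + 71\right) - 11533\right) + 10661 = \left(71 \cdot 103 - 11533\right) + 10661 = \left(7313 - 11533\right) + 10661 = -4220 + 10661 = 6441$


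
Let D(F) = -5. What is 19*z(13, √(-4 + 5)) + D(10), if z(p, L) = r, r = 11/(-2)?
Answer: -219/2 ≈ -109.50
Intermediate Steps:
r = -11/2 (r = 11*(-½) = -11/2 ≈ -5.5000)
z(p, L) = -11/2
19*z(13, √(-4 + 5)) + D(10) = 19*(-11/2) - 5 = -209/2 - 5 = -219/2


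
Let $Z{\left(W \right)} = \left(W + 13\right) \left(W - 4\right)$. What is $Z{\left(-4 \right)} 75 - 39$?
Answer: $-5439$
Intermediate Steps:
$Z{\left(W \right)} = \left(-4 + W\right) \left(13 + W\right)$ ($Z{\left(W \right)} = \left(13 + W\right) \left(-4 + W\right) = \left(-4 + W\right) \left(13 + W\right)$)
$Z{\left(-4 \right)} 75 - 39 = \left(-52 + \left(-4\right)^{2} + 9 \left(-4\right)\right) 75 - 39 = \left(-52 + 16 - 36\right) 75 - 39 = \left(-72\right) 75 - 39 = -5400 - 39 = -5439$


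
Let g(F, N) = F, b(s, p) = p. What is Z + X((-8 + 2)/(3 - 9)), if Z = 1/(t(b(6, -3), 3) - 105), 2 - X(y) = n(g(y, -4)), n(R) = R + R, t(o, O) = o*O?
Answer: -1/114 ≈ -0.0087719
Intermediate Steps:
t(o, O) = O*o
n(R) = 2*R
X(y) = 2 - 2*y
Z = -1/114 (Z = 1/(3*(-3) - 105) = 1/(-9 - 105) = 1/(-114) = -1/114 ≈ -0.0087719)
Z + X((-8 + 2)/(3 - 9)) = -1/114 + (2 - 2*(-8 + 2)/(3 - 9)) = -1/114 + (2 - (-12)/(-6)) = -1/114 + (2 - (-12)*(-1)/6) = -1/114 + (2 - 2*1) = -1/114 + (2 - 2) = -1/114 + 0 = -1/114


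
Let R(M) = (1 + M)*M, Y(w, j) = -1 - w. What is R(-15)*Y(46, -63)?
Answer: -9870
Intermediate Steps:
R(M) = M*(1 + M)
R(-15)*Y(46, -63) = (-15*(1 - 15))*(-1 - 1*46) = (-15*(-14))*(-1 - 46) = 210*(-47) = -9870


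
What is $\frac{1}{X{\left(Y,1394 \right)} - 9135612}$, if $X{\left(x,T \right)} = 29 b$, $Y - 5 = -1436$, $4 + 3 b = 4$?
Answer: $- \frac{1}{9135612} \approx -1.0946 \cdot 10^{-7}$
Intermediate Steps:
$b = 0$ ($b = - \frac{4}{3} + \frac{1}{3} \cdot 4 = - \frac{4}{3} + \frac{4}{3} = 0$)
$Y = -1431$ ($Y = 5 - 1436 = -1431$)
$X{\left(x,T \right)} = 0$ ($X{\left(x,T \right)} = 29 \cdot 0 = 0$)
$\frac{1}{X{\left(Y,1394 \right)} - 9135612} = \frac{1}{0 - 9135612} = \frac{1}{-9135612} = - \frac{1}{9135612}$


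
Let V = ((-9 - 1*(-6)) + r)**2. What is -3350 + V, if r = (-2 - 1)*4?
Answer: -3125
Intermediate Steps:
r = -12 (r = -3*4 = -12)
V = 225 (V = ((-9 - 1*(-6)) - 12)**2 = ((-9 + 6) - 12)**2 = (-3 - 12)**2 = (-15)**2 = 225)
-3350 + V = -3350 + 225 = -3125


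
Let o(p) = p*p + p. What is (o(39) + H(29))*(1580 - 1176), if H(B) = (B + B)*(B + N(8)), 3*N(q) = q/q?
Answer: 3952736/3 ≈ 1.3176e+6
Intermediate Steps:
o(p) = p + p**2 (o(p) = p**2 + p = p + p**2)
N(q) = 1/3 (N(q) = (q/q)/3 = (1/3)*1 = 1/3)
H(B) = 2*B*(1/3 + B) (H(B) = (B + B)*(B + 1/3) = (2*B)*(1/3 + B) = 2*B*(1/3 + B))
(o(39) + H(29))*(1580 - 1176) = (39*(1 + 39) + (2/3)*29*(1 + 3*29))*(1580 - 1176) = (39*40 + (2/3)*29*(1 + 87))*404 = (1560 + (2/3)*29*88)*404 = (1560 + 5104/3)*404 = (9784/3)*404 = 3952736/3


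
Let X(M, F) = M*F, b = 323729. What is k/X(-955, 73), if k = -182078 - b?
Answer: 505807/69715 ≈ 7.2554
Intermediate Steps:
X(M, F) = F*M
k = -505807 (k = -182078 - 1*323729 = -182078 - 323729 = -505807)
k/X(-955, 73) = -505807/(73*(-955)) = -505807/(-69715) = -505807*(-1/69715) = 505807/69715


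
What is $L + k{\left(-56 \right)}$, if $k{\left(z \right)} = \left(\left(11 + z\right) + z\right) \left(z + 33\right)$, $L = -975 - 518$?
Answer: $830$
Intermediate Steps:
$L = -1493$
$k{\left(z \right)} = \left(11 + 2 z\right) \left(33 + z\right)$
$L + k{\left(-56 \right)} = -1493 + \left(363 + 2 \left(-56\right)^{2} + 77 \left(-56\right)\right) = -1493 + \left(363 + 2 \cdot 3136 - 4312\right) = -1493 + \left(363 + 6272 - 4312\right) = -1493 + 2323 = 830$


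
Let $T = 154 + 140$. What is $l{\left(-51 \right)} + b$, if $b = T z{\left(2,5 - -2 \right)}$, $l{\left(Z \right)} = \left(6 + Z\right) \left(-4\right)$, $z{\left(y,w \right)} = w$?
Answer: $2238$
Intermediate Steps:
$T = 294$
$l{\left(Z \right)} = -24 - 4 Z$
$b = 2058$ ($b = 294 \left(5 - -2\right) = 294 \left(5 + 2\right) = 294 \cdot 7 = 2058$)
$l{\left(-51 \right)} + b = \left(-24 - -204\right) + 2058 = \left(-24 + 204\right) + 2058 = 180 + 2058 = 2238$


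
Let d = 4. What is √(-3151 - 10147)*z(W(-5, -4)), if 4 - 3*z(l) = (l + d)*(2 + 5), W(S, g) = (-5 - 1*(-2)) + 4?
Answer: -31*I*√13298/3 ≈ -1191.6*I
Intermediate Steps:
W(S, g) = 1 (W(S, g) = (-5 + 2) + 4 = -3 + 4 = 1)
z(l) = -8 - 7*l/3 (z(l) = 4/3 - (l + 4)*(2 + 5)/3 = 4/3 - (4 + l)*7/3 = 4/3 - (28 + 7*l)/3 = 4/3 + (-28/3 - 7*l/3) = -8 - 7*l/3)
√(-3151 - 10147)*z(W(-5, -4)) = √(-3151 - 10147)*(-8 - 7/3*1) = √(-13298)*(-8 - 7/3) = (I*√13298)*(-31/3) = -31*I*√13298/3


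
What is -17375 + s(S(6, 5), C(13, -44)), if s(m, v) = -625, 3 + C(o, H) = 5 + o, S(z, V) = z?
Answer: -18000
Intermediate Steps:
C(o, H) = 2 + o (C(o, H) = -3 + (5 + o) = 2 + o)
-17375 + s(S(6, 5), C(13, -44)) = -17375 - 625 = -18000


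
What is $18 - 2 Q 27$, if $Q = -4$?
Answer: $3888$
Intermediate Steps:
$18 - 2 Q 27 = 18 \left(-2\right) \left(-4\right) 27 = 18 \cdot 8 \cdot 27 = 18 \cdot 216 = 3888$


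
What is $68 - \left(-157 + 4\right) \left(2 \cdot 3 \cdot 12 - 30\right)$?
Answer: $6494$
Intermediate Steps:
$68 - \left(-157 + 4\right) \left(2 \cdot 3 \cdot 12 - 30\right) = 68 - - 153 \left(6 \cdot 12 - 30\right) = 68 - - 153 \left(72 - 30\right) = 68 - \left(-153\right) 42 = 68 - -6426 = 68 + 6426 = 6494$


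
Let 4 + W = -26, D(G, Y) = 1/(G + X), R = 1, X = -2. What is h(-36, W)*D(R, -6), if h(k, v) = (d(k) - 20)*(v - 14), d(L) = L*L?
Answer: 56144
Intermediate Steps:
d(L) = L²
D(G, Y) = 1/(-2 + G) (D(G, Y) = 1/(G - 2) = 1/(-2 + G))
W = -30 (W = -4 - 26 = -30)
h(k, v) = (-20 + k²)*(-14 + v) (h(k, v) = (k² - 20)*(v - 14) = (-20 + k²)*(-14 + v))
h(-36, W)*D(R, -6) = (280 - 20*(-30) - 14*(-36)² - 30*(-36)²)/(-2 + 1) = (280 + 600 - 14*1296 - 30*1296)/(-1) = (280 + 600 - 18144 - 38880)*(-1) = -56144*(-1) = 56144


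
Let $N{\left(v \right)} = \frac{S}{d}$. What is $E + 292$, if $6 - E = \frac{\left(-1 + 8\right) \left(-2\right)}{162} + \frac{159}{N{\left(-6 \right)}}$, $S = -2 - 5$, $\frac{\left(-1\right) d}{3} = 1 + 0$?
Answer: $\frac{130378}{567} \approx 229.94$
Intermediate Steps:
$d = -3$ ($d = - 3 \left(1 + 0\right) = \left(-3\right) 1 = -3$)
$S = -7$ ($S = -2 - 5 = -7$)
$N{\left(v \right)} = \frac{7}{3}$ ($N{\left(v \right)} = - \frac{7}{-3} = \left(-7\right) \left(- \frac{1}{3}\right) = \frac{7}{3}$)
$E = - \frac{35186}{567}$ ($E = 6 - \left(\frac{\left(-1 + 8\right) \left(-2\right)}{162} + \frac{159}{\frac{7}{3}}\right) = 6 - \left(7 \left(-2\right) \frac{1}{162} + 159 \cdot \frac{3}{7}\right) = 6 - \left(\left(-14\right) \frac{1}{162} + \frac{477}{7}\right) = 6 - \left(- \frac{7}{81} + \frac{477}{7}\right) = 6 - \frac{38588}{567} = - \frac{35186}{567} \approx -62.056$)
$E + 292 = - \frac{35186}{567} + 292 = \frac{130378}{567}$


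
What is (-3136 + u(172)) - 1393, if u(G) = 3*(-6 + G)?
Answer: -4031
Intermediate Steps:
u(G) = -18 + 3*G
(-3136 + u(172)) - 1393 = (-3136 + (-18 + 3*172)) - 1393 = (-3136 + (-18 + 516)) - 1393 = (-3136 + 498) - 1393 = -2638 - 1393 = -4031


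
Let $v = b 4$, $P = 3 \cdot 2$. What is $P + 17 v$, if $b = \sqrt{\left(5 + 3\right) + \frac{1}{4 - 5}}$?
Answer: $6 + 68 \sqrt{7} \approx 185.91$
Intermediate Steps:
$b = \sqrt{7}$ ($b = \sqrt{8 + \frac{1}{-1}} = \sqrt{8 - 1} = \sqrt{7} \approx 2.6458$)
$P = 6$
$v = 4 \sqrt{7}$ ($v = \sqrt{7} \cdot 4 = 4 \sqrt{7} \approx 10.583$)
$P + 17 v = 6 + 17 \cdot 4 \sqrt{7} = 6 + 68 \sqrt{7}$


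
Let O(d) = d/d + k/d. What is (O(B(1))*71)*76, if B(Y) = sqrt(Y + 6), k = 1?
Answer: 5396 + 5396*sqrt(7)/7 ≈ 7435.5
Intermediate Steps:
B(Y) = sqrt(6 + Y)
O(d) = 1 + 1/d (O(d) = d/d + 1/d = 1 + 1/d)
(O(B(1))*71)*76 = (((1 + sqrt(6 + 1))/(sqrt(6 + 1)))*71)*76 = (((1 + sqrt(7))/(sqrt(7)))*71)*76 = (((sqrt(7)/7)*(1 + sqrt(7)))*71)*76 = ((sqrt(7)*(1 + sqrt(7))/7)*71)*76 = (71*sqrt(7)*(1 + sqrt(7))/7)*76 = 5396*sqrt(7)*(1 + sqrt(7))/7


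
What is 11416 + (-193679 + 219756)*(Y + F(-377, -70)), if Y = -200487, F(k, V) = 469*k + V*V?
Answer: -9711063384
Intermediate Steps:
F(k, V) = V**2 + 469*k (F(k, V) = 469*k + V**2 = V**2 + 469*k)
11416 + (-193679 + 219756)*(Y + F(-377, -70)) = 11416 + (-193679 + 219756)*(-200487 + ((-70)**2 + 469*(-377))) = 11416 + 26077*(-200487 + (4900 - 176813)) = 11416 + 26077*(-200487 - 171913) = 11416 + 26077*(-372400) = 11416 - 9711074800 = -9711063384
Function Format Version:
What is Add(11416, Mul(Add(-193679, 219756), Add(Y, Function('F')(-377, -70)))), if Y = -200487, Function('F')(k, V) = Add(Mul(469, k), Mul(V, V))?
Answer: -9711063384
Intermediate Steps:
Function('F')(k, V) = Add(Pow(V, 2), Mul(469, k)) (Function('F')(k, V) = Add(Mul(469, k), Pow(V, 2)) = Add(Pow(V, 2), Mul(469, k)))
Add(11416, Mul(Add(-193679, 219756), Add(Y, Function('F')(-377, -70)))) = Add(11416, Mul(Add(-193679, 219756), Add(-200487, Add(Pow(-70, 2), Mul(469, -377))))) = Add(11416, Mul(26077, Add(-200487, Add(4900, -176813)))) = Add(11416, Mul(26077, Add(-200487, -171913))) = Add(11416, Mul(26077, -372400)) = Add(11416, -9711074800) = -9711063384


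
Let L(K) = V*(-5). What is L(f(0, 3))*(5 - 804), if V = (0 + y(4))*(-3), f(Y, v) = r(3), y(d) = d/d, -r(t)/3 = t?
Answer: -11985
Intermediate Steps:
r(t) = -3*t
y(d) = 1
f(Y, v) = -9 (f(Y, v) = -3*3 = -9)
V = -3 (V = (0 + 1)*(-3) = 1*(-3) = -3)
L(K) = 15 (L(K) = -3*(-5) = 15)
L(f(0, 3))*(5 - 804) = 15*(5 - 804) = 15*(-799) = -11985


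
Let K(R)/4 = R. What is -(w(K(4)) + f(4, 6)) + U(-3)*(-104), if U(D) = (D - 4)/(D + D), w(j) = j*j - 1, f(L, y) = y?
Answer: -1147/3 ≈ -382.33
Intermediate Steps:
K(R) = 4*R
w(j) = -1 + j² (w(j) = j² - 1 = -1 + j²)
U(D) = (-4 + D)/(2*D) (U(D) = (-4 + D)/((2*D)) = (-4 + D)*(1/(2*D)) = (-4 + D)/(2*D))
-(w(K(4)) + f(4, 6)) + U(-3)*(-104) = -((-1 + (4*4)²) + 6) + ((½)*(-4 - 3)/(-3))*(-104) = -((-1 + 16²) + 6) + ((½)*(-⅓)*(-7))*(-104) = -((-1 + 256) + 6) + (7/6)*(-104) = -(255 + 6) - 364/3 = -1*261 - 364/3 = -261 - 364/3 = -1147/3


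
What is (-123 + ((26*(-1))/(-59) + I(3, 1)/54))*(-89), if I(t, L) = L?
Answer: 34746935/3186 ≈ 10906.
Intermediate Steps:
(-123 + ((26*(-1))/(-59) + I(3, 1)/54))*(-89) = (-123 + ((26*(-1))/(-59) + 1/54))*(-89) = (-123 + (-26*(-1/59) + 1*(1/54)))*(-89) = (-123 + (26/59 + 1/54))*(-89) = (-123 + 1463/3186)*(-89) = -390415/3186*(-89) = 34746935/3186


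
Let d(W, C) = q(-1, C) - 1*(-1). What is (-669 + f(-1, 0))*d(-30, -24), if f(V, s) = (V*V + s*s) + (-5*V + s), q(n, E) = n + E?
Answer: 15912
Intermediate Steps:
q(n, E) = E + n
d(W, C) = C (d(W, C) = (C - 1) - 1*(-1) = (-1 + C) + 1 = C)
f(V, s) = s + V**2 + s**2 - 5*V (f(V, s) = (V**2 + s**2) + (s - 5*V) = s + V**2 + s**2 - 5*V)
(-669 + f(-1, 0))*d(-30, -24) = (-669 + (0 + (-1)**2 + 0**2 - 5*(-1)))*(-24) = (-669 + (0 + 1 + 0 + 5))*(-24) = (-669 + 6)*(-24) = -663*(-24) = 15912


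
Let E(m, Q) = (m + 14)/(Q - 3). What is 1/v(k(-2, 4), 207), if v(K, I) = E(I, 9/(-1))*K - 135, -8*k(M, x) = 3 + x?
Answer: -96/11413 ≈ -0.0084115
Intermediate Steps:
k(M, x) = -3/8 - x/8 (k(M, x) = -(3 + x)/8 = -3/8 - x/8)
E(m, Q) = (14 + m)/(-3 + Q)
v(K, I) = -135 + K*(-7/6 - I/12) (v(K, I) = ((14 + I)/(-3 + 9/(-1)))*K - 135 = ((14 + I)/(-3 + 9*(-1)))*K - 135 = ((14 + I)/(-3 - 9))*K - 135 = ((14 + I)/(-12))*K - 135 = (-(14 + I)/12)*K - 135 = (-7/6 - I/12)*K - 135 = K*(-7/6 - I/12) - 135 = -135 + K*(-7/6 - I/12))
1/v(k(-2, 4), 207) = 1/(-135 - (-3/8 - ⅛*4)*(14 + 207)/12) = 1/(-135 - 1/12*(-3/8 - ½)*221) = 1/(-135 - 1/12*(-7/8)*221) = 1/(-135 + 1547/96) = 1/(-11413/96) = -96/11413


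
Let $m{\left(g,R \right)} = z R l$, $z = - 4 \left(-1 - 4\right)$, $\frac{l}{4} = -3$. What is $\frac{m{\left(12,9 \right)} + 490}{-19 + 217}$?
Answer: $- \frac{835}{99} \approx -8.4343$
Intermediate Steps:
$l = -12$ ($l = 4 \left(-3\right) = -12$)
$z = 20$ ($z = \left(-4\right) \left(-5\right) = 20$)
$m{\left(g,R \right)} = - 240 R$ ($m{\left(g,R \right)} = 20 R \left(-12\right) = - 240 R$)
$\frac{m{\left(12,9 \right)} + 490}{-19 + 217} = \frac{\left(-240\right) 9 + 490}{-19 + 217} = \frac{-2160 + 490}{198} = \left(-1670\right) \frac{1}{198} = - \frac{835}{99}$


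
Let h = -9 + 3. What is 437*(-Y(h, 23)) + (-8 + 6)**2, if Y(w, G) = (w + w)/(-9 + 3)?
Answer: -870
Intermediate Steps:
h = -6
Y(w, G) = -w/3 (Y(w, G) = (2*w)/(-6) = (2*w)*(-1/6) = -w/3)
437*(-Y(h, 23)) + (-8 + 6)**2 = 437*(-(-1)*(-6)/3) + (-8 + 6)**2 = 437*(-1*2) + (-2)**2 = 437*(-2) + 4 = -874 + 4 = -870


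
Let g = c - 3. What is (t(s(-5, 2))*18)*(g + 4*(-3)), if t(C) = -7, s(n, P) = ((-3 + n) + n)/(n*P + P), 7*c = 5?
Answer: 1800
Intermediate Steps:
c = 5/7 (c = (⅐)*5 = 5/7 ≈ 0.71429)
g = -16/7 (g = 5/7 - 3 = -16/7 ≈ -2.2857)
s(n, P) = (-3 + 2*n)/(P + P*n) (s(n, P) = (-3 + 2*n)/(P*n + P) = (-3 + 2*n)/(P + P*n))
(t(s(-5, 2))*18)*(g + 4*(-3)) = (-7*18)*(-16/7 + 4*(-3)) = -126*(-16/7 - 12) = -126*(-100/7) = 1800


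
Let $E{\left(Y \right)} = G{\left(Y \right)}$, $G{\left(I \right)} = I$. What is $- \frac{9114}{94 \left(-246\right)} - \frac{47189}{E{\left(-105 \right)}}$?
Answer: $\frac{182025901}{404670} \approx 449.81$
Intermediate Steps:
$E{\left(Y \right)} = Y$
$- \frac{9114}{94 \left(-246\right)} - \frac{47189}{E{\left(-105 \right)}} = - \frac{9114}{94 \left(-246\right)} - \frac{47189}{-105} = - \frac{9114}{-23124} - - \frac{47189}{105} = \left(-9114\right) \left(- \frac{1}{23124}\right) + \frac{47189}{105} = \frac{1519}{3854} + \frac{47189}{105} = \frac{182025901}{404670}$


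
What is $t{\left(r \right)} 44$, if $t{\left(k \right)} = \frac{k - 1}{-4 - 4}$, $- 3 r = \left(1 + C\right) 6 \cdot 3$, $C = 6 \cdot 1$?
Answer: $\frac{473}{2} \approx 236.5$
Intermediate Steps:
$C = 6$
$r = -42$ ($r = - \frac{\left(1 + 6\right) 6 \cdot 3}{3} = - \frac{7 \cdot 18}{3} = \left(- \frac{1}{3}\right) 126 = -42$)
$t{\left(k \right)} = \frac{1}{8} - \frac{k}{8}$ ($t{\left(k \right)} = \frac{-1 + k}{-8} = \left(-1 + k\right) \left(- \frac{1}{8}\right) = \frac{1}{8} - \frac{k}{8}$)
$t{\left(r \right)} 44 = \left(\frac{1}{8} - - \frac{21}{4}\right) 44 = \left(\frac{1}{8} + \frac{21}{4}\right) 44 = \frac{43}{8} \cdot 44 = \frac{473}{2}$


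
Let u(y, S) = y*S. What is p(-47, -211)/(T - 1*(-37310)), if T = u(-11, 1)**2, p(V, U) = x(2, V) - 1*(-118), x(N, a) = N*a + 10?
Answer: 34/37431 ≈ 0.00090834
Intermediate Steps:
x(N, a) = 10 + N*a
u(y, S) = S*y
p(V, U) = 128 + 2*V (p(V, U) = (10 + 2*V) - 1*(-118) = (10 + 2*V) + 118 = 128 + 2*V)
T = 121 (T = (1*(-11))**2 = (-11)**2 = 121)
p(-47, -211)/(T - 1*(-37310)) = (128 + 2*(-47))/(121 - 1*(-37310)) = (128 - 94)/(121 + 37310) = 34/37431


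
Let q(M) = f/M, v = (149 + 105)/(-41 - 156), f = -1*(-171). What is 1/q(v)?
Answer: -254/33687 ≈ -0.0075400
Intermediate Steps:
f = 171
v = -254/197 (v = 254/(-197) = 254*(-1/197) = -254/197 ≈ -1.2893)
q(M) = 171/M
1/q(v) = 1/(171/(-254/197)) = 1/(171*(-197/254)) = 1/(-33687/254) = -254/33687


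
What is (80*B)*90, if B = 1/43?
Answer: 7200/43 ≈ 167.44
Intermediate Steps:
B = 1/43 ≈ 0.023256
(80*B)*90 = (80*(1/43))*90 = (80/43)*90 = 7200/43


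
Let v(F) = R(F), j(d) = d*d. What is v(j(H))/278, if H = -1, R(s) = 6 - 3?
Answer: 3/278 ≈ 0.010791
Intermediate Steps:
R(s) = 3
j(d) = d²
v(F) = 3
v(j(H))/278 = 3/278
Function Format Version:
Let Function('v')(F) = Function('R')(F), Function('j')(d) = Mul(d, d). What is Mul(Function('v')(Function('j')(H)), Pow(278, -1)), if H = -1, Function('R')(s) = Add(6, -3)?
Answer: Rational(3, 278) ≈ 0.010791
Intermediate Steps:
Function('R')(s) = 3
Function('j')(d) = Pow(d, 2)
Function('v')(F) = 3
Mul(Function('v')(Function('j')(H)), Pow(278, -1)) = Mul(3, Pow(278, -1)) = Mul(3, Rational(1, 278)) = Rational(3, 278)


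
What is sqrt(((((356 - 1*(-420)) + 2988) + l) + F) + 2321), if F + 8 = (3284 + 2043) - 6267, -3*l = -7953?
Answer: 2*sqrt(1947) ≈ 88.250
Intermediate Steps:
l = 2651 (l = -1/3*(-7953) = 2651)
F = -948 (F = -8 + ((3284 + 2043) - 6267) = -8 + (5327 - 6267) = -8 - 940 = -948)
sqrt(((((356 - 1*(-420)) + 2988) + l) + F) + 2321) = sqrt(((((356 - 1*(-420)) + 2988) + 2651) - 948) + 2321) = sqrt(((((356 + 420) + 2988) + 2651) - 948) + 2321) = sqrt((((776 + 2988) + 2651) - 948) + 2321) = sqrt(((3764 + 2651) - 948) + 2321) = sqrt((6415 - 948) + 2321) = sqrt(5467 + 2321) = sqrt(7788) = 2*sqrt(1947)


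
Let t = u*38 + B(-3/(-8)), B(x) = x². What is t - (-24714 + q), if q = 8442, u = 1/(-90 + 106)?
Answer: 1041569/64 ≈ 16275.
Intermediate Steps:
u = 1/16 ≈ 0.062500
t = 161/64 (t = (1/16)*38 + (-3/(-8))² = 19/8 + (-3*(-⅛))² = 19/8 + (3/8)² = 19/8 + 9/64 = 161/64 ≈ 2.5156)
t - (-24714 + q) = 161/64 - (-24714 + 8442) = 161/64 - 1*(-16272) = 161/64 + 16272 = 1041569/64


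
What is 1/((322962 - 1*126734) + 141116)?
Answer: 1/337344 ≈ 2.9643e-6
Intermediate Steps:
1/((322962 - 1*126734) + 141116) = 1/((322962 - 126734) + 141116) = 1/(196228 + 141116) = 1/337344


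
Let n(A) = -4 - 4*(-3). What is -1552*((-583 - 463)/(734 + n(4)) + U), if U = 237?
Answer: -135651008/371 ≈ -3.6564e+5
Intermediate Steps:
n(A) = 8 (n(A) = -4 + 12 = 8)
-1552*((-583 - 463)/(734 + n(4)) + U) = -1552*((-583 - 463)/(734 + 8) + 237) = -1552*(-1046/742 + 237) = -1552*(-1046*1/742 + 237) = -1552*(-523/371 + 237) = -1552*87404/371 = -135651008/371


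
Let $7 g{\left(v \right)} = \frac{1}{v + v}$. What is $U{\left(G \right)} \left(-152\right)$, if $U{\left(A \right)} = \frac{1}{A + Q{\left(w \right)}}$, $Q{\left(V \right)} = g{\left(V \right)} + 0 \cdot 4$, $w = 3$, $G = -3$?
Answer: $\frac{6384}{125} \approx 51.072$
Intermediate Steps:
$g{\left(v \right)} = \frac{1}{14 v}$ ($g{\left(v \right)} = \frac{1}{7 \left(v + v\right)} = \frac{1}{7 \cdot 2 v} = \frac{\frac{1}{2} \frac{1}{v}}{7} = \frac{1}{14 v}$)
$Q{\left(V \right)} = \frac{1}{14 V}$ ($Q{\left(V \right)} = \frac{1}{14 V} + 0 \cdot 4 = \frac{1}{14 V} + 0 = \frac{1}{14 V}$)
$U{\left(A \right)} = \frac{1}{\frac{1}{42} + A}$ ($U{\left(A \right)} = \frac{1}{A + \frac{1}{14 \cdot 3}} = \frac{1}{A + \frac{1}{14} \cdot \frac{1}{3}} = \frac{1}{A + \frac{1}{42}} = \frac{1}{\frac{1}{42} + A}$)
$U{\left(G \right)} \left(-152\right) = \frac{42}{1 + 42 \left(-3\right)} \left(-152\right) = \frac{42}{1 - 126} \left(-152\right) = \frac{42}{-125} \left(-152\right) = 42 \left(- \frac{1}{125}\right) \left(-152\right) = \left(- \frac{42}{125}\right) \left(-152\right) = \frac{6384}{125}$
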